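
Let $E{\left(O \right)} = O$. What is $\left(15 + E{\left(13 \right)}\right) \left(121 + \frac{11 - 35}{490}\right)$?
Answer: $\frac{118532}{35} \approx 3386.6$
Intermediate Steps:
$\left(15 + E{\left(13 \right)}\right) \left(121 + \frac{11 - 35}{490}\right) = \left(15 + 13\right) \left(121 + \frac{11 - 35}{490}\right) = 28 \left(121 + \left(11 - 35\right) \frac{1}{490}\right) = 28 \left(121 - \frac{12}{245}\right) = 28 \cdot \frac{29633}{245} = \frac{118532}{35}$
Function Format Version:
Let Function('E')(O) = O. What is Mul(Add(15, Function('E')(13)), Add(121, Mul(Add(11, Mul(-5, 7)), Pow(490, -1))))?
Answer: Rational(118532, 35) ≈ 3386.6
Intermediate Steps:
Mul(Add(15, Function('E')(13)), Add(121, Mul(Add(11, Mul(-5, 7)), Pow(490, -1)))) = Mul(Add(15, 13), Add(121, Mul(Add(11, Mul(-5, 7)), Pow(490, -1)))) = Mul(28, Add(121, Mul(Add(11, -35), Rational(1, 490)))) = Mul(28, Add(121, Mul(-24, Rational(1, 490)))) = Mul(28, Add(121, Rational(-12, 245))) = Mul(28, Rational(29633, 245)) = Rational(118532, 35)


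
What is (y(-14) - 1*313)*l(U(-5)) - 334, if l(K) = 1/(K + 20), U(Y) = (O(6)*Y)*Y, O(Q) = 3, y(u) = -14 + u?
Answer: -32071/95 ≈ -337.59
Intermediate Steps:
U(Y) = 3*Y² (U(Y) = (3*Y)*Y = 3*Y²)
l(K) = 1/(20 + K)
(y(-14) - 1*313)*l(U(-5)) - 334 = ((-14 - 14) - 1*313)/(20 + 3*(-5)²) - 334 = (-28 - 313)/(20 + 3*25) - 334 = -341/(20 + 75) - 334 = -341/95 - 334 = -32071/95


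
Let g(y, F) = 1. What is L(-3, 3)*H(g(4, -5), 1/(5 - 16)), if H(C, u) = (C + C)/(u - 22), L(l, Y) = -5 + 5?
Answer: 0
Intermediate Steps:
L(l, Y) = 0
H(C, u) = 2*C/(-22 + u) (H(C, u) = (2*C)/(-22 + u) = 2*C/(-22 + u))
L(-3, 3)*H(g(4, -5), 1/(5 - 16)) = 0*(2*1/(-22 + 1/(5 - 16))) = 0*(2*1/(-22 + 1/(-11))) = 0*(2*1/(-22 - 1/11)) = 0*(2*1/(-243/11)) = 0*(2*1*(-11/243)) = 0*(-22/243) = 0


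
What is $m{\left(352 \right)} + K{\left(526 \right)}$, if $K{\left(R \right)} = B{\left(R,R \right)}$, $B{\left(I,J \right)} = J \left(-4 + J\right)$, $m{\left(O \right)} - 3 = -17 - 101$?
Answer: $274457$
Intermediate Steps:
$m{\left(O \right)} = -115$ ($m{\left(O \right)} = 3 - 118 = -115$)
$K{\left(R \right)} = R \left(-4 + R\right)$
$m{\left(352 \right)} + K{\left(526 \right)} = -115 + 526 \left(-4 + 526\right) = -115 + 526 \cdot 522 = -115 + 274572 = 274457$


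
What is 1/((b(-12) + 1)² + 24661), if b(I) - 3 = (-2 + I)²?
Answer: 1/64661 ≈ 1.5465e-5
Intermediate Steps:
b(I) = 3 + (-2 + I)²
1/((b(-12) + 1)² + 24661) = 1/(((3 + (-2 - 12)²) + 1)² + 24661) = 1/(((3 + (-14)²) + 1)² + 24661) = 1/(((3 + 196) + 1)² + 24661) = 1/((199 + 1)² + 24661) = 1/(200² + 24661) = 1/(40000 + 24661) = 1/64661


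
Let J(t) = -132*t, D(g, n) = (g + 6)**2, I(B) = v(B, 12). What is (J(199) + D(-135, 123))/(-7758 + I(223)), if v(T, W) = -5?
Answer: 9627/7763 ≈ 1.2401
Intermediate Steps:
I(B) = -5
D(g, n) = (6 + g)**2
(J(199) + D(-135, 123))/(-7758 + I(223)) = (-132*199 + (6 - 135)**2)/(-7758 - 5) = (-26268 + (-129)**2)/(-7763) = (-26268 + 16641)*(-1/7763) = -9627*(-1/7763) = 9627/7763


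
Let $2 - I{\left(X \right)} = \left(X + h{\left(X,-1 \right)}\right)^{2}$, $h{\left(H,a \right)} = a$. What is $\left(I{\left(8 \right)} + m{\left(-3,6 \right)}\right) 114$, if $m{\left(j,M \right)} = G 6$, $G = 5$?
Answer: $-1938$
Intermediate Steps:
$m{\left(j,M \right)} = 30$ ($m{\left(j,M \right)} = 5 \cdot 6 = 30$)
$I{\left(X \right)} = 2 - \left(-1 + X\right)^{2}$ ($I{\left(X \right)} = 2 - \left(X - 1\right)^{2} = 2 - \left(-1 + X\right)^{2}$)
$\left(I{\left(8 \right)} + m{\left(-3,6 \right)}\right) 114 = \left(\left(2 - \left(-1 + 8\right)^{2}\right) + 30\right) 114 = \left(\left(2 - 7^{2}\right) + 30\right) 114 = \left(\left(2 - 49\right) + 30\right) 114 = \left(-47 + 30\right) 114 = \left(-17\right) 114 = -1938$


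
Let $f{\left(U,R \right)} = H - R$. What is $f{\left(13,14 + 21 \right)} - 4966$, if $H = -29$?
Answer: $-5030$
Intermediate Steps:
$f{\left(U,R \right)} = -29 - R$
$f{\left(13,14 + 21 \right)} - 4966 = \left(-29 - \left(14 + 21\right)\right) - 4966 = \left(-29 - 35\right) - 4966 = -64 - 4966 = -5030$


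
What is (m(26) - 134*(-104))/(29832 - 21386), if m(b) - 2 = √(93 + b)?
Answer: 6969/4223 + √119/8446 ≈ 1.6515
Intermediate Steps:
m(b) = 2 + √(93 + b)
(m(26) - 134*(-104))/(29832 - 21386) = ((2 + √(93 + 26)) - 134*(-104))/(29832 - 21386) = ((2 + √119) + 13936)/8446 = (13938 + √119)*(1/8446) = 6969/4223 + √119/8446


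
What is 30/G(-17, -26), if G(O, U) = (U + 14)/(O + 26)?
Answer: -45/2 ≈ -22.500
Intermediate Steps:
G(O, U) = (14 + U)/(26 + O)
30/G(-17, -26) = 30/(((14 - 26)/(26 - 17))) = 30/((-12/9)) = 30/(((⅑)*(-12))) = 30/(-4/3) = 30*(-¾) = -45/2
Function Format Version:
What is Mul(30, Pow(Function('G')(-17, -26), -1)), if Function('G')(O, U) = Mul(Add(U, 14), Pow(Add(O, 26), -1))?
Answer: Rational(-45, 2) ≈ -22.500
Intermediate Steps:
Function('G')(O, U) = Mul(Pow(Add(26, O), -1), Add(14, U)) (Function('G')(O, U) = Mul(Add(14, U), Pow(Add(26, O), -1)) = Mul(Pow(Add(26, O), -1), Add(14, U)))
Mul(30, Pow(Function('G')(-17, -26), -1)) = Mul(30, Pow(Mul(Pow(Add(26, -17), -1), Add(14, -26)), -1)) = Mul(30, Pow(Mul(Pow(9, -1), -12), -1)) = Mul(30, Pow(Mul(Rational(1, 9), -12), -1)) = Mul(30, Pow(Rational(-4, 3), -1)) = Mul(30, Rational(-3, 4)) = Rational(-45, 2)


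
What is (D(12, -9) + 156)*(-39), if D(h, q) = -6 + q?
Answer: -5499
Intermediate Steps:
(D(12, -9) + 156)*(-39) = ((-6 - 9) + 156)*(-39) = (-15 + 156)*(-39) = 141*(-39) = -5499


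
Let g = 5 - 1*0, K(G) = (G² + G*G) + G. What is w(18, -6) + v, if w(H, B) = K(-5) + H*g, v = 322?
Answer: 457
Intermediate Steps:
K(G) = G + 2*G² (K(G) = (G² + G²) + G = 2*G² + G = G + 2*G²)
g = 5 (g = 5 + 0 = 5)
w(H, B) = 45 + 5*H (w(H, B) = -5*(1 + 2*(-5)) + H*5 = -5*(1 - 10) + 5*H = -5*(-9) + 5*H = 45 + 5*H)
w(18, -6) + v = (45 + 5*18) + 322 = (45 + 90) + 322 = 135 + 322 = 457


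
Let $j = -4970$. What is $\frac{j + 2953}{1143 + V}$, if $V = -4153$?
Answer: $\frac{2017}{3010} \approx 0.6701$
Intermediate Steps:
$\frac{j + 2953}{1143 + V} = \frac{-4970 + 2953}{1143 - 4153} = - \frac{2017}{-3010} = \left(-2017\right) \left(- \frac{1}{3010}\right) = \frac{2017}{3010}$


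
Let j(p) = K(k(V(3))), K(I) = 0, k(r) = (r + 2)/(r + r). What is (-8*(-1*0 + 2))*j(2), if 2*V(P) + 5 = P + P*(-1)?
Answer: 0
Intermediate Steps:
V(P) = -5/2 (V(P) = -5/2 + (P + P*(-1))/2 = -5/2 + (P - P)/2 = -5/2 + (½)*0 = -5/2 + 0 = -5/2)
k(r) = (2 + r)/(2*r) (k(r) = (2 + r)/((2*r)) = (2 + r)*(1/(2*r)) = (2 + r)/(2*r))
j(p) = 0
(-8*(-1*0 + 2))*j(2) = -8*(-1*0 + 2)*0 = -8*(0 + 2)*0 = -8*2*0 = -16*0 = 0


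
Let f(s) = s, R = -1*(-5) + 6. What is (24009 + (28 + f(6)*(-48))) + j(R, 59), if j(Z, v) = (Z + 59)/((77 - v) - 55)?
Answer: 878643/37 ≈ 23747.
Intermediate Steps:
R = 11 (R = 5 + 6 = 11)
j(Z, v) = (59 + Z)/(22 - v)
(24009 + (28 + f(6)*(-48))) + j(R, 59) = (24009 + (28 + 6*(-48))) + (-59 - 1*11)/(-22 + 59) = (24009 + (28 - 288)) + (-59 - 11)/37 = (24009 - 260) + (1/37)*(-70) = 23749 - 70/37 = 878643/37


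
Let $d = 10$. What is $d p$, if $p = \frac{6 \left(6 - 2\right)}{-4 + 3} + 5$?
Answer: $-190$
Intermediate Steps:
$p = -19$ ($p = \frac{6 \cdot 4}{-1} + 5 = \left(-1\right) 24 + 5 = -24 + 5 = -19$)
$d p = 10 \left(-19\right) = -190$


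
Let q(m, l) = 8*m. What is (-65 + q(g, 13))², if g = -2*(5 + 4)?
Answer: 43681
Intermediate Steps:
g = -18 (g = -2*9 = -18)
(-65 + q(g, 13))² = (-65 + 8*(-18))² = (-65 - 144)² = (-209)² = 43681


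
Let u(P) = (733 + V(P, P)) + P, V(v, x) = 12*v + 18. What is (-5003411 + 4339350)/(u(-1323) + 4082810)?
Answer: -664061/4066362 ≈ -0.16331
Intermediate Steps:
V(v, x) = 18 + 12*v
u(P) = 751 + 13*P (u(P) = (733 + (18 + 12*P)) + P = (751 + 12*P) + P = 751 + 13*P)
(-5003411 + 4339350)/(u(-1323) + 4082810) = (-5003411 + 4339350)/((751 + 13*(-1323)) + 4082810) = -664061/((751 - 17199) + 4082810) = -664061/(-16448 + 4082810) = -664061/4066362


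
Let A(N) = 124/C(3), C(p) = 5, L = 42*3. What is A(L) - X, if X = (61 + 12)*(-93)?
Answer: 34069/5 ≈ 6813.8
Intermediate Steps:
L = 126
X = -6789 (X = 73*(-93) = -6789)
A(N) = 124/5
A(L) - X = 124/5 - 1*(-6789) = 124/5 + 6789 = 34069/5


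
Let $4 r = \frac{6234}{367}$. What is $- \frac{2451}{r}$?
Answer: $- \frac{599678}{1039} \approx -577.17$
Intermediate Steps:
$r = \frac{3117}{734}$ ($r = \frac{6234 \cdot \frac{1}{367}}{4} = \frac{1}{4} \cdot \frac{6234}{367} = \frac{3117}{734} \approx 4.2466$)
$- \frac{2451}{r} = - \frac{2451}{\frac{3117}{734}} = \left(-2451\right) \frac{734}{3117} = - \frac{599678}{1039}$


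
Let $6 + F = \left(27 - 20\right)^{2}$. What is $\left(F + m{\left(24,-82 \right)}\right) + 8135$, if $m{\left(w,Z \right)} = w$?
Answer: $8202$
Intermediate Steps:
$F = 43$ ($F = -6 + \left(27 - 20\right)^{2} = -6 + 7^{2} = -6 + 49 = 43$)
$\left(F + m{\left(24,-82 \right)}\right) + 8135 = \left(43 + 24\right) + 8135 = 67 + 8135 = 8202$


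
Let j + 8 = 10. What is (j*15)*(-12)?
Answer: -360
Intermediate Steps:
j = 2 (j = -8 + 10 = 2)
(j*15)*(-12) = (2*15)*(-12) = 30*(-12) = -360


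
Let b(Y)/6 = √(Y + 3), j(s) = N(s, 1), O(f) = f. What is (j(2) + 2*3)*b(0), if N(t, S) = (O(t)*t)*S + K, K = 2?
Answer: 72*√3 ≈ 124.71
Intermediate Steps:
N(t, S) = 2 + S*t² (N(t, S) = (t*t)*S + 2 = t²*S + 2 = S*t² + 2 = 2 + S*t²)
j(s) = 2 + s² (j(s) = 2 + 1*s² = 2 + s²)
b(Y) = 6*√(3 + Y) (b(Y) = 6*√(Y + 3) = 6*√(3 + Y))
(j(2) + 2*3)*b(0) = ((2 + 2²) + 2*3)*(6*√(3 + 0)) = ((2 + 4) + 6)*(6*√3) = (6 + 6)*(6*√3) = 12*(6*√3) = 72*√3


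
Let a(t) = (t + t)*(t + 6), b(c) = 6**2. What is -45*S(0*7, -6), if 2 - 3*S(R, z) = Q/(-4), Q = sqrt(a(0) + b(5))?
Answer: -105/2 ≈ -52.500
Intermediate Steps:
b(c) = 36
a(t) = 2*t*(6 + t) (a(t) = (2*t)*(6 + t) = 2*t*(6 + t))
Q = 6 (Q = sqrt(2*0*(6 + 0) + 36) = sqrt(2*0*6 + 36) = sqrt(0 + 36) = sqrt(36) = 6)
S(R, z) = 7/6 (S(R, z) = 2/3 - 2/(-4) = 2/3 - 2*(-1)/4 = 2/3 - 1/3*(-3/2) = 2/3 + 1/2 = 7/6)
-45*S(0*7, -6) = -45*7/6 = -105/2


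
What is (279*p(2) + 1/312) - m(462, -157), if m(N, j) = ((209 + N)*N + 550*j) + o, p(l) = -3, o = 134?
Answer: -70082375/312 ≈ -2.2462e+5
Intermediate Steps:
m(N, j) = 134 + 550*j + N*(209 + N) (m(N, j) = ((209 + N)*N + 550*j) + 134 = (N*(209 + N) + 550*j) + 134 = (550*j + N*(209 + N)) + 134 = 134 + 550*j + N*(209 + N))
(279*p(2) + 1/312) - m(462, -157) = (279*(-3) + 1/312) - (134 + 462**2 + 209*462 + 550*(-157)) = (-837 + 1/312) - (134 + 213444 + 96558 - 86350) = -261143/312 - 1*223786 = -261143/312 - 223786 = -70082375/312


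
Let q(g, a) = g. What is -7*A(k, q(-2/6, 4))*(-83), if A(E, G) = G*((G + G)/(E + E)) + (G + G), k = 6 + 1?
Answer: -3403/9 ≈ -378.11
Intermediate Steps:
k = 7
A(E, G) = 2*G + G**2/E (A(E, G) = G*((2*G)/((2*E))) + 2*G = G*((2*G)*(1/(2*E))) + 2*G = G*(G/E) + 2*G = G**2/E + 2*G = 2*G + G**2/E)
-7*A(k, q(-2/6, 4))*(-83) = -7*(-2/6)*(-2/6 + 2*7)/7*(-83) = -7*(-2*1/6)*(-2*1/6 + 14)/7*(-83) = -(-7)*(-1/3 + 14)/(3*7)*(-83) = -(-7)*41/(3*7*3)*(-83) = -7*(-41/63)*(-83) = (41/9)*(-83) = -3403/9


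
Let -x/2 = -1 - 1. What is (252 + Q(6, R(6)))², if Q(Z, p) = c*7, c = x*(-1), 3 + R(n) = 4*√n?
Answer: 50176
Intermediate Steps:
R(n) = -3 + 4*√n
x = 4 (x = -2*(-1 - 1) = -2*(-2) = 4)
c = -4 (c = 4*(-1) = -4)
Q(Z, p) = -28 (Q(Z, p) = -4*7 = -28)
(252 + Q(6, R(6)))² = (252 - 28)² = 224² = 50176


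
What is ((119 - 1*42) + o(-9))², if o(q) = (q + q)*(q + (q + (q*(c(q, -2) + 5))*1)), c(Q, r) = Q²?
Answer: 205434889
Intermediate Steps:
o(q) = 2*q*(2*q + q*(5 + q²)) (o(q) = (q + q)*(q + (q + (q*(q² + 5))*1)) = (2*q)*(q + (q + (q*(5 + q²))*1)) = (2*q)*(q + (q + q*(5 + q²))) = (2*q)*(2*q + q*(5 + q²)) = 2*q*(2*q + q*(5 + q²)))
((119 - 1*42) + o(-9))² = ((119 - 1*42) + 2*(-9)²*(7 + (-9)²))² = ((119 - 42) + 2*81*(7 + 81))² = (77 + 2*81*88)² = (77 + 14256)² = 14333² = 205434889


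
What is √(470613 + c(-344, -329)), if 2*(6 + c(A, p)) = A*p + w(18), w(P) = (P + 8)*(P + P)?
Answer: √527663 ≈ 726.40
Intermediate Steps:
w(P) = 2*P*(8 + P) (w(P) = (8 + P)*(2*P) = 2*P*(8 + P))
c(A, p) = 462 + A*p/2 (c(A, p) = -6 + (A*p + 2*18*(8 + 18))/2 = -6 + (A*p + 2*18*26)/2 = -6 + (A*p + 936)/2 = -6 + (936 + A*p)/2 = -6 + (468 + A*p/2) = 462 + A*p/2)
√(470613 + c(-344, -329)) = √(470613 + (462 + (½)*(-344)*(-329))) = √(470613 + (462 + 56588)) = √(470613 + 57050) = √527663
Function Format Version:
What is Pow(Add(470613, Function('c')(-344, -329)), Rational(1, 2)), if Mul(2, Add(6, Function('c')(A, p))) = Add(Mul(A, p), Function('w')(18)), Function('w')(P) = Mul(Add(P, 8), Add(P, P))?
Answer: Pow(527663, Rational(1, 2)) ≈ 726.40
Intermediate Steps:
Function('w')(P) = Mul(2, P, Add(8, P)) (Function('w')(P) = Mul(Add(8, P), Mul(2, P)) = Mul(2, P, Add(8, P)))
Function('c')(A, p) = Add(462, Mul(Rational(1, 2), A, p)) (Function('c')(A, p) = Add(-6, Mul(Rational(1, 2), Add(Mul(A, p), Mul(2, 18, Add(8, 18))))) = Add(-6, Mul(Rational(1, 2), Add(Mul(A, p), Mul(2, 18, 26)))) = Add(-6, Mul(Rational(1, 2), Add(Mul(A, p), 936))) = Add(-6, Mul(Rational(1, 2), Add(936, Mul(A, p)))) = Add(-6, Add(468, Mul(Rational(1, 2), A, p))) = Add(462, Mul(Rational(1, 2), A, p)))
Pow(Add(470613, Function('c')(-344, -329)), Rational(1, 2)) = Pow(Add(470613, Add(462, Mul(Rational(1, 2), -344, -329))), Rational(1, 2)) = Pow(Add(470613, Add(462, 56588)), Rational(1, 2)) = Pow(Add(470613, 57050), Rational(1, 2)) = Pow(527663, Rational(1, 2))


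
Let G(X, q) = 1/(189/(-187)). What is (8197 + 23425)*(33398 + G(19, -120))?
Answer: 199599170770/189 ≈ 1.0561e+9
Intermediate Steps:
G(X, q) = -187/189 (G(X, q) = 1/(189*(-1/187)) = 1/(-189/187) = -187/189)
(8197 + 23425)*(33398 + G(19, -120)) = (8197 + 23425)*(33398 - 187/189) = 31622*(6312035/189) = 199599170770/189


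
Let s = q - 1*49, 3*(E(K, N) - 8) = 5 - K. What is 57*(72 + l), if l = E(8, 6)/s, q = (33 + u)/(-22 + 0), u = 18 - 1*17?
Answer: 2277435/556 ≈ 4096.1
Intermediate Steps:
u = 1 (u = 18 - 17 = 1)
q = -17/11 (q = (33 + 1)/(-22 + 0) = 34/(-22) = 34*(-1/22) = -17/11 ≈ -1.5455)
E(K, N) = 29/3 - K/3 (E(K, N) = 8 + (5 - K)/3 = 8 + (5/3 - K/3) = 29/3 - K/3)
s = -556/11 (s = -17/11 - 1*49 = -17/11 - 49 = -556/11 ≈ -50.545)
l = -77/556 (l = (29/3 - ⅓*8)/(-556/11) = (29/3 - 8/3)*(-11/556) = 7*(-11/556) = -77/556 ≈ -0.13849)
57*(72 + l) = 57*(72 - 77/556) = 57*(39955/556) = 2277435/556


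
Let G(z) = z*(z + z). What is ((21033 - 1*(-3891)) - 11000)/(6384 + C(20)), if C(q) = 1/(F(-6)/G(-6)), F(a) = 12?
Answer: 6962/3195 ≈ 2.1790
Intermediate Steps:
G(z) = 2*z² (G(z) = z*(2*z) = 2*z²)
C(q) = 6 (C(q) = 1/(12/((2*(-6)²))) = 1/(12/((2*36))) = 1/(12/72) = 1/(12*(1/72)) = 1/(⅙) = 6)
((21033 - 1*(-3891)) - 11000)/(6384 + C(20)) = ((21033 - 1*(-3891)) - 11000)/(6384 + 6) = ((21033 + 3891) - 11000)/6390 = (24924 - 11000)*(1/6390) = 13924*(1/6390) = 6962/3195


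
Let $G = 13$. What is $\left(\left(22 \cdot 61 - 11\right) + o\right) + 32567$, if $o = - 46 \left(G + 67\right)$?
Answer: $30218$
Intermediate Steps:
$o = -3680$ ($o = - 46 \left(13 + 67\right) = \left(-46\right) 80 = -3680$)
$\left(\left(22 \cdot 61 - 11\right) + o\right) + 32567 = \left(\left(22 \cdot 61 - 11\right) - 3680\right) + 32567 = \left(\left(1342 - 11\right) - 3680\right) + 32567 = \left(1331 - 3680\right) + 32567 = -2349 + 32567 = 30218$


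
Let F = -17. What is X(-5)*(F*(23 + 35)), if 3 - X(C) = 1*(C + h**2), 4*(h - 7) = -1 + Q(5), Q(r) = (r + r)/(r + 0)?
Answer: 351509/8 ≈ 43939.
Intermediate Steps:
Q(r) = 2 (Q(r) = (2*r)/r = 2)
h = 29/4 (h = 7 + (-1 + 2)/4 = 7 + (1/4)*1 = 7 + 1/4 = 29/4 ≈ 7.2500)
X(C) = -793/16 - C (X(C) = 3 - (C + (29/4)**2) = 3 - (C + 841/16) = 3 - (841/16 + C) = 3 + (-841/16 - C) = -793/16 - C)
X(-5)*(F*(23 + 35)) = (-793/16 - 1*(-5))*(-17*(23 + 35)) = (-793/16 + 5)*(-17*58) = -713/16*(-986) = 351509/8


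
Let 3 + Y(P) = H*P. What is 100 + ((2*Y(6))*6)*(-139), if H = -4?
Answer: 45136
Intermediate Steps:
Y(P) = -3 - 4*P
100 + ((2*Y(6))*6)*(-139) = 100 + ((2*(-3 - 4*6))*6)*(-139) = 100 + ((2*(-3 - 24))*6)*(-139) = 100 + ((2*(-27))*6)*(-139) = 100 - 54*6*(-139) = 100 - 324*(-139) = 100 + 45036 = 45136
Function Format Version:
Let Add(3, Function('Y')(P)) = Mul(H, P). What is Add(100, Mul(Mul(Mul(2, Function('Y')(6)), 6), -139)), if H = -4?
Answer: 45136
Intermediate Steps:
Function('Y')(P) = Add(-3, Mul(-4, P))
Add(100, Mul(Mul(Mul(2, Function('Y')(6)), 6), -139)) = Add(100, Mul(Mul(Mul(2, Add(-3, Mul(-4, 6))), 6), -139)) = Add(100, Mul(Mul(Mul(2, Add(-3, -24)), 6), -139)) = Add(100, Mul(Mul(Mul(2, -27), 6), -139)) = Add(100, Mul(Mul(-54, 6), -139)) = Add(100, Mul(-324, -139)) = Add(100, 45036) = 45136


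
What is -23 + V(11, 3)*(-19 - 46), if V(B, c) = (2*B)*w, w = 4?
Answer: -5743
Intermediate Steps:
V(B, c) = 8*B (V(B, c) = (2*B)*4 = 8*B)
-23 + V(11, 3)*(-19 - 46) = -23 + (8*11)*(-19 - 46) = -23 + 88*(-65) = -23 - 5720 = -5743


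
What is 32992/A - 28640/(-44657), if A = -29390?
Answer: -315797072/656234615 ≈ -0.48123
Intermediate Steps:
32992/A - 28640/(-44657) = 32992/(-29390) - 28640/(-44657) = 32992*(-1/29390) - 28640*(-1/44657) = -16496/14695 + 28640/44657 = -315797072/656234615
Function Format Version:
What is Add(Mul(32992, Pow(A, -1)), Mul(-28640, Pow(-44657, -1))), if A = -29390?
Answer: Rational(-315797072, 656234615) ≈ -0.48123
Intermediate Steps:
Add(Mul(32992, Pow(A, -1)), Mul(-28640, Pow(-44657, -1))) = Add(Mul(32992, Pow(-29390, -1)), Mul(-28640, Pow(-44657, -1))) = Add(Mul(32992, Rational(-1, 29390)), Mul(-28640, Rational(-1, 44657))) = Add(Rational(-16496, 14695), Rational(28640, 44657)) = Rational(-315797072, 656234615)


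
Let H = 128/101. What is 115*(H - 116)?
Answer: -1332620/101 ≈ -13194.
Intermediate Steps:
H = 128/101 (H = 128*(1/101) = 128/101 ≈ 1.2673)
115*(H - 116) = 115*(128/101 - 116) = 115*(-11588/101) = -1332620/101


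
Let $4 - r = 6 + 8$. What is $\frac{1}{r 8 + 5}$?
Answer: $- \frac{1}{75} \approx -0.013333$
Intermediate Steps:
$r = -10$ ($r = 4 - \left(6 + 8\right) = 4 - 14 = -10$)
$\frac{1}{r 8 + 5} = \frac{1}{\left(-10\right) 8 + 5} = \frac{1}{-80 + 5} = \frac{1}{-75} = - \frac{1}{75}$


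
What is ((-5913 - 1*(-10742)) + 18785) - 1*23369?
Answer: 245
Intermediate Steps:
((-5913 - 1*(-10742)) + 18785) - 1*23369 = ((-5913 + 10742) + 18785) - 23369 = (4829 + 18785) - 23369 = 23614 - 23369 = 245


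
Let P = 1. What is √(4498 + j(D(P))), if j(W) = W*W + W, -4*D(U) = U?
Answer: √71965/4 ≈ 67.066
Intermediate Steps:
D(U) = -U/4
j(W) = W + W² (j(W) = W² + W = W + W²)
√(4498 + j(D(P))) = √(4498 + (-¼*1)*(1 - ¼*1)) = √(4498 - (1 - ¼)/4) = √(4498 - ¼*¾) = √(4498 - 3/16) = √(71965/16) = √71965/4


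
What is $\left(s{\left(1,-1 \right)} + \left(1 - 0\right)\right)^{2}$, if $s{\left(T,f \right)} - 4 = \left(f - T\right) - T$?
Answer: $4$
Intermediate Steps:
$s{\left(T,f \right)} = 4 + f - 2 T$ ($s{\left(T,f \right)} = 4 - \left(- f + 2 T\right) = 4 + f - 2 T$)
$\left(s{\left(1,-1 \right)} + \left(1 - 0\right)\right)^{2} = \left(\left(4 - 1 - 2\right) + \left(1 - 0\right)\right)^{2} = \left(\left(4 - 1 - 2\right) + \left(1 + 0\right)\right)^{2} = \left(1 + 1\right)^{2} = 2^{2} = 4$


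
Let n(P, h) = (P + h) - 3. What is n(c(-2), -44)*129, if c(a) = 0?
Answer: -6063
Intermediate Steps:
n(P, h) = -3 + P + h
n(c(-2), -44)*129 = (-3 + 0 - 44)*129 = -47*129 = -6063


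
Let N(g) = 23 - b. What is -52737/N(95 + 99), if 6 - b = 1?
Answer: -17579/6 ≈ -2929.8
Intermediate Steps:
b = 5 (b = 6 - 1*1 = 6 - 1 = 5)
N(g) = 18 (N(g) = 23 - 1*5 = 23 - 5 = 18)
-52737/N(95 + 99) = -52737/18 = -52737*1/18 = -17579/6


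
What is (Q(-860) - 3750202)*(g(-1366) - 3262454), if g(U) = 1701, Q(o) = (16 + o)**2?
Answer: 9905730673098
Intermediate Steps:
(Q(-860) - 3750202)*(g(-1366) - 3262454) = ((16 - 860)**2 - 3750202)*(1701 - 3262454) = ((-844)**2 - 3750202)*(-3260753) = (712336 - 3750202)*(-3260753) = -3037866*(-3260753) = 9905730673098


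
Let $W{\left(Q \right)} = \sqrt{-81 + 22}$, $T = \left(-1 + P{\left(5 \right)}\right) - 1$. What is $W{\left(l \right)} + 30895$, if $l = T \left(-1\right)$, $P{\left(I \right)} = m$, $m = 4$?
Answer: $30895 + i \sqrt{59} \approx 30895.0 + 7.6811 i$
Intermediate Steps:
$P{\left(I \right)} = 4$
$T = 2$ ($T = \left(-1 + 4\right) - 1 = 3 - 1 = 2$)
$l = -2$ ($l = 2 \left(-1\right) = -2$)
$W{\left(Q \right)} = i \sqrt{59}$ ($W{\left(Q \right)} = \sqrt{-59} = i \sqrt{59}$)
$W{\left(l \right)} + 30895 = i \sqrt{59} + 30895 = 30895 + i \sqrt{59}$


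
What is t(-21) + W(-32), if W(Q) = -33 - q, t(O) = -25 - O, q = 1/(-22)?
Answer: -813/22 ≈ -36.955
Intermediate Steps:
q = -1/22 ≈ -0.045455
W(Q) = -725/22 (W(Q) = -33 - 1*(-1/22) = -33 + 1/22 = -725/22)
t(-21) + W(-32) = (-25 - 1*(-21)) - 725/22 = (-25 + 21) - 725/22 = -4 - 725/22 = -813/22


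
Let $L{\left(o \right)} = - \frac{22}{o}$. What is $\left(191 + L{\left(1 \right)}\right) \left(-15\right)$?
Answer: $-2535$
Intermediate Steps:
$\left(191 + L{\left(1 \right)}\right) \left(-15\right) = \left(191 - \frac{22}{1}\right) \left(-15\right) = \left(191 - 22\right) \left(-15\right) = 169 \left(-15\right) = -2535$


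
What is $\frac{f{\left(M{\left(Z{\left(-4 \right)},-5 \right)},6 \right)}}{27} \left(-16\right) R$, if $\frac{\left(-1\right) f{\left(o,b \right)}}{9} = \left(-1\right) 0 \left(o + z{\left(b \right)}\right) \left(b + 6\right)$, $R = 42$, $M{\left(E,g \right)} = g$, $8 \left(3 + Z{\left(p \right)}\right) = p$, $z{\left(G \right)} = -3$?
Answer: $0$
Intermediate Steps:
$Z{\left(p \right)} = -3 + \frac{p}{8}$
$f{\left(o,b \right)} = 0$ ($f{\left(o,b \right)} = - 9 \left(-1\right) 0 \left(o - 3\right) \left(b + 6\right) = - 9 \cdot 0 \left(-3 + o\right) \left(6 + b\right) = \left(-9\right) 0 = 0$)
$\frac{f{\left(M{\left(Z{\left(-4 \right)},-5 \right)},6 \right)}}{27} \left(-16\right) R = \frac{0}{27} \left(-16\right) 42 = 0 \cdot \frac{1}{27} \left(-16\right) 42 = 0 \left(-16\right) 42 = 0 \cdot 42 = 0$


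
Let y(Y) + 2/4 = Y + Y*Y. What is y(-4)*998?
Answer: 11477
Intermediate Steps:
y(Y) = -½ + Y + Y² (y(Y) = -½ + (Y + Y*Y) = -½ + (Y + Y²) = -½ + Y + Y²)
y(-4)*998 = (-½ - 4 + (-4)²)*998 = (-½ - 4 + 16)*998 = (23/2)*998 = 11477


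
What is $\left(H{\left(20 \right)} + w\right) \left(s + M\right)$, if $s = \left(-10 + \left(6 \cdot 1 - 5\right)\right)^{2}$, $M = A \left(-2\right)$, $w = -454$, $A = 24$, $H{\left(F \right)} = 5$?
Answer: $-14817$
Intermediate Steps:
$M = -48$ ($M = 24 \left(-2\right) = -48$)
$s = 81$ ($s = \left(-10 + \left(6 - 5\right)\right)^{2} = \left(-10 + 1\right)^{2} = \left(-9\right)^{2} = 81$)
$\left(H{\left(20 \right)} + w\right) \left(s + M\right) = \left(5 - 454\right) \left(81 - 48\right) = \left(-449\right) 33 = -14817$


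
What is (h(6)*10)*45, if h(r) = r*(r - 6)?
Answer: 0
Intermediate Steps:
h(r) = r*(-6 + r)
(h(6)*10)*45 = ((6*(-6 + 6))*10)*45 = ((6*0)*10)*45 = (0*10)*45 = 0*45 = 0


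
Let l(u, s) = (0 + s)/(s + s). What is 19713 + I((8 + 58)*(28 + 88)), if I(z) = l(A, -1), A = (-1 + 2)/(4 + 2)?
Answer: 39427/2 ≈ 19714.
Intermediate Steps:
A = ⅙ (A = 1/6 = 1*(⅙) = ⅙ ≈ 0.16667)
l(u, s) = ½ (l(u, s) = s/((2*s)) = s*(1/(2*s)) = ½)
I(z) = ½
19713 + I((8 + 58)*(28 + 88)) = 19713 + ½ = 39427/2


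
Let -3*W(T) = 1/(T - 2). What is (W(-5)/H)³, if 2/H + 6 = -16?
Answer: -1331/9261 ≈ -0.14372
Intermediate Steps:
W(T) = -1/(3*(-2 + T)) (W(T) = -1/(3*(T - 2)) = -1/(3*(-2 + T)))
H = -1/11 (H = 2/(-6 - 16) = 2/(-22) = 2*(-1/22) = -1/11 ≈ -0.090909)
(W(-5)/H)³ = ((-1/(-6 + 3*(-5)))/(-1/11))³ = (-1/(-6 - 15)*(-11))³ = (-1/(-21)*(-11))³ = (-1*(-1/21)*(-11))³ = ((1/21)*(-11))³ = (-11/21)³ = -1331/9261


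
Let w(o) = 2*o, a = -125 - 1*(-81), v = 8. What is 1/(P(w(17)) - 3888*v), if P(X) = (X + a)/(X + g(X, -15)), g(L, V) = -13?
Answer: -21/653194 ≈ -3.2150e-5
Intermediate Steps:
a = -44 (a = -125 + 81 = -44)
P(X) = (-44 + X)/(-13 + X) (P(X) = (X - 44)/(X - 13) = (-44 + X)/(-13 + X))
1/(P(w(17)) - 3888*v) = 1/((-44 + 2*17)/(-13 + 2*17) - 3888*8) = 1/((-44 + 34)/(-13 + 34) - 31104) = 1/(-10/21 - 31104) = 1/(-653194/21) = -21/653194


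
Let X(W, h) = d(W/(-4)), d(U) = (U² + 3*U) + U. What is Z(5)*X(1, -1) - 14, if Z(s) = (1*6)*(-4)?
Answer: 17/2 ≈ 8.5000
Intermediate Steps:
d(U) = U² + 4*U
X(W, h) = -W*(4 - W/4)/4 (X(W, h) = (W/(-4))*(4 + W/(-4)) = (W*(-¼))*(4 + W*(-¼)) = (-W/4)*(4 - W/4) = -W*(4 - W/4)/4)
Z(s) = -24 (Z(s) = 6*(-4) = -24)
Z(5)*X(1, -1) - 14 = -3*(-16 + 1)/2 - 14 = -3*(-15)/2 - 14 = -24*(-15/16) - 14 = 45/2 - 14 = 17/2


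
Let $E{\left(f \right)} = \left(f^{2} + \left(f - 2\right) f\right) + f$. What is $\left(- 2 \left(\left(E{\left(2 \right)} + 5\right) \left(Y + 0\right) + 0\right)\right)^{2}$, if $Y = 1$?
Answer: $484$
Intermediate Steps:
$E{\left(f \right)} = f + f^{2} + f \left(-2 + f\right)$ ($E{\left(f \right)} = \left(f^{2} + \left(-2 + f\right) f\right) + f = \left(f^{2} + f \left(-2 + f\right)\right) + f = f + f^{2} + f \left(-2 + f\right)$)
$\left(- 2 \left(\left(E{\left(2 \right)} + 5\right) \left(Y + 0\right) + 0\right)\right)^{2} = \left(- 2 \left(\left(2 \left(-1 + 2 \cdot 2\right) + 5\right) \left(1 + 0\right) + 0\right)\right)^{2} = \left(- 2 \left(\left(2 \left(-1 + 4\right) + 5\right) 1 + 0\right)\right)^{2} = \left(- 2 \left(\left(2 \cdot 3 + 5\right) 1 + 0\right)\right)^{2} = \left(- 2 \left(\left(6 + 5\right) 1 + 0\right)\right)^{2} = \left(- 2 \left(11 \cdot 1 + 0\right)\right)^{2} = \left(- 2 \left(11 + 0\right)\right)^{2} = \left(\left(-2\right) 11\right)^{2} = \left(-22\right)^{2} = 484$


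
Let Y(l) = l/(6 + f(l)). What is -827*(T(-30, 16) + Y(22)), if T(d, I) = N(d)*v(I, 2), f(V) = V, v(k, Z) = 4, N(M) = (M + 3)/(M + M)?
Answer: -149687/70 ≈ -2138.4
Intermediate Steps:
N(M) = (3 + M)/(2*M) (N(M) = (3 + M)/((2*M)) = (3 + M)*(1/(2*M)) = (3 + M)/(2*M))
T(d, I) = 2*(3 + d)/d (T(d, I) = ((3 + d)/(2*d))*4 = 2*(3 + d)/d)
Y(l) = l/(6 + l)
-827*(T(-30, 16) + Y(22)) = -827*((2 + 6/(-30)) + 22/(6 + 22)) = -827*((2 + 6*(-1/30)) + 22/28) = -827*((2 - ⅕) + 22*(1/28)) = -827*(9/5 + 11/14) = -827*181/70 = -149687/70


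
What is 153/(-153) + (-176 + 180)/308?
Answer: -76/77 ≈ -0.98701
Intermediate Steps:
153/(-153) + (-176 + 180)/308 = 153*(-1/153) + 4*(1/308) = -1 + 1/77 = -76/77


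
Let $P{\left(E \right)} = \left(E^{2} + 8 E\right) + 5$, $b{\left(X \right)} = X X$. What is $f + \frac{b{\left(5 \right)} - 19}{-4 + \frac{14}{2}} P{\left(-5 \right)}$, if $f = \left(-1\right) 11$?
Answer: $-31$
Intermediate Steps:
$b{\left(X \right)} = X^{2}$
$f = -11$
$P{\left(E \right)} = 5 + E^{2} + 8 E$
$f + \frac{b{\left(5 \right)} - 19}{-4 + \frac{14}{2}} P{\left(-5 \right)} = -11 + \frac{5^{2} - 19}{-4 + \frac{14}{2}} \left(5 + \left(-5\right)^{2} + 8 \left(-5\right)\right) = -11 + \frac{25 - 19}{-4 + 14 \cdot \frac{1}{2}} \left(5 + 25 - 40\right) = -11 + \frac{6}{-4 + 7} \left(-10\right) = -11 + \frac{6}{3} \left(-10\right) = -11 + 6 \cdot \frac{1}{3} \left(-10\right) = -11 + 2 \left(-10\right) = -11 - 20 = -31$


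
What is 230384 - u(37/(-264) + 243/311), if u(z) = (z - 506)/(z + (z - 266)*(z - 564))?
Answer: 232167484015881656792/1007741338848289 ≈ 2.3038e+5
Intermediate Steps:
u(z) = (-506 + z)/(z + (-564 + z)*(-266 + z)) (u(z) = (-506 + z)/(z + (-266 + z)*(-564 + z)) = (-506 + z)/(z + (-564 + z)*(-266 + z)))
230384 - u(37/(-264) + 243/311) = 230384 - (-506 + (37/(-264) + 243/311))/(150024 + (37/(-264) + 243/311)² - 829*(37/(-264) + 243/311)) = 230384 - (-506 + (37*(-1/264) + 243*(1/311)))/(150024 + (37*(-1/264) + 243*(1/311))² - 829*(37*(-1/264) + 243*(1/311))) = 230384 - (-506 + (-37/264 + 243/311))/(150024 + (-37/264 + 243/311)² - 829*(-37/264 + 243/311)) = 230384 - (-506 + 52645/82104)/(150024 + (52645/82104)² - 829*52645/82104) = 230384 - (-41491979)/((150024 + 2771496025/6741066816 - 43642705/82104)*82104) = 230384 - (-41491979)/(1007741338848289/6741066816*82104) = 230384 - 6741066816*(-41491979)/(1007741338848289*82104) = 230384 - 1*(-3406657443816/1007741338848289) = 230384 + 3406657443816/1007741338848289 = 232167484015881656792/1007741338848289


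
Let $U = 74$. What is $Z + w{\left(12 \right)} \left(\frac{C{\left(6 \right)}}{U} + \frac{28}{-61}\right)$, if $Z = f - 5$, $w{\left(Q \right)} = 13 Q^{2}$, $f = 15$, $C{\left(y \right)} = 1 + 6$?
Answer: $- \frac{1517150}{2257} \approx -672.2$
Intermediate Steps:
$C{\left(y \right)} = 7$
$Z = 10$ ($Z = 15 - 5 = 10$)
$Z + w{\left(12 \right)} \left(\frac{C{\left(6 \right)}}{U} + \frac{28}{-61}\right) = 10 + 13 \cdot 12^{2} \left(\frac{7}{74} + \frac{28}{-61}\right) = 10 + 13 \cdot 144 \left(7 \cdot \frac{1}{74} + 28 \left(- \frac{1}{61}\right)\right) = 10 + 1872 \left(\frac{7}{74} - \frac{28}{61}\right) = 10 + 1872 \left(- \frac{1645}{4514}\right) = 10 - \frac{1539720}{2257} = - \frac{1517150}{2257}$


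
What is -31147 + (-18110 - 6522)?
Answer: -55779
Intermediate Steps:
-31147 + (-18110 - 6522) = -31147 - 24632 = -55779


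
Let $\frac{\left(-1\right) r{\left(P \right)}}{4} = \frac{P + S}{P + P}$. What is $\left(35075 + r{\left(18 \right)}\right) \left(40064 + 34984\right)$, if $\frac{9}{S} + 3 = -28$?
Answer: $\frac{81596988672}{31} \approx 2.6322 \cdot 10^{9}$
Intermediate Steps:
$S = - \frac{9}{31}$ ($S = \frac{9}{-3 - 28} = \frac{9}{-31} = 9 \left(- \frac{1}{31}\right) = - \frac{9}{31} \approx -0.29032$)
$r{\left(P \right)} = - \frac{2 \left(- \frac{9}{31} + P\right)}{P}$ ($r{\left(P \right)} = - 4 \frac{P - \frac{9}{31}}{P + P} = - 4 \frac{- \frac{9}{31} + P}{2 P} = - \frac{2 \left(- \frac{9}{31} + P\right)}{P}$)
$\left(35075 + r{\left(18 \right)}\right) \left(40064 + 34984\right) = \left(35075 - \left(2 - \frac{18}{31 \cdot 18}\right)\right) \left(40064 + 34984\right) = \left(35075 + \left(-2 + \frac{18}{31} \cdot \frac{1}{18}\right)\right) 75048 = \left(35075 + \left(-2 + \frac{1}{31}\right)\right) 75048 = \left(35075 - \frac{61}{31}\right) 75048 = \frac{1087264}{31} \cdot 75048 = \frac{81596988672}{31}$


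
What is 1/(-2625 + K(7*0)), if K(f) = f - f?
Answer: -1/2625 ≈ -0.00038095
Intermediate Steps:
K(f) = 0
1/(-2625 + K(7*0)) = 1/(-2625 + 0) = 1/(-2625) = -1/2625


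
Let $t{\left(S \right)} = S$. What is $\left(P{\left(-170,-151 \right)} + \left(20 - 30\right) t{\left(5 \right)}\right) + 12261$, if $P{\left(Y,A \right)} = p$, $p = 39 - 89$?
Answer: $12161$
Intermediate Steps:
$p = -50$ ($p = 39 - 89 = -50$)
$P{\left(Y,A \right)} = -50$
$\left(P{\left(-170,-151 \right)} + \left(20 - 30\right) t{\left(5 \right)}\right) + 12261 = \left(-50 + \left(20 - 30\right) 5\right) + 12261 = \left(-50 - 50\right) + 12261 = -100 + 12261 = 12161$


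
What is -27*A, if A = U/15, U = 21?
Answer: -189/5 ≈ -37.800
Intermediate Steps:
A = 7/5 (A = 21/15 = 21*(1/15) = 7/5 ≈ 1.4000)
-27*A = -27*7/5 = -189/5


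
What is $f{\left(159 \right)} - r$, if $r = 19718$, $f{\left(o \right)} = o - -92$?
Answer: $-19467$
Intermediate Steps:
$f{\left(o \right)} = 92 + o$ ($f{\left(o \right)} = o + 92 = 92 + o$)
$f{\left(159 \right)} - r = \left(92 + 159\right) - 19718 = 251 - 19718 = -19467$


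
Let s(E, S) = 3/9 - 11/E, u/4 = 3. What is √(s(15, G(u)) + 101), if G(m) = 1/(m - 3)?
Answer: √2515/5 ≈ 10.030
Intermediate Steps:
u = 12 (u = 4*3 = 12)
G(m) = 1/(-3 + m)
s(E, S) = ⅓ - 11/E (s(E, S) = 3*(⅑) - 11/E = ⅓ - 11/E)
√(s(15, G(u)) + 101) = √((⅓)*(-33 + 15)/15 + 101) = √((⅓)*(1/15)*(-18) + 101) = √(-⅖ + 101) = √(503/5) = √2515/5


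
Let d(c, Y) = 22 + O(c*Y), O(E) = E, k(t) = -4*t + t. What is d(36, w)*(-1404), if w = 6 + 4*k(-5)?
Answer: -3366792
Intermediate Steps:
k(t) = -3*t
w = 66 (w = 6 + 4*(-3*(-5)) = 6 + 4*15 = 6 + 60 = 66)
d(c, Y) = 22 + Y*c (d(c, Y) = 22 + c*Y = 22 + Y*c)
d(36, w)*(-1404) = (22 + 66*36)*(-1404) = (22 + 2376)*(-1404) = 2398*(-1404) = -3366792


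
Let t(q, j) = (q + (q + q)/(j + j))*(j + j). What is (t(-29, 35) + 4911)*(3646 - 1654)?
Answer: 5623416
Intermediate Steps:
t(q, j) = 2*j*(q + q/j) (t(q, j) = (q + (2*q)/((2*j)))*(2*j) = (q + (2*q)*(1/(2*j)))*(2*j) = (q + q/j)*(2*j) = 2*j*(q + q/j))
(t(-29, 35) + 4911)*(3646 - 1654) = (2*(-29)*(1 + 35) + 4911)*(3646 - 1654) = (2*(-29)*36 + 4911)*1992 = (-2088 + 4911)*1992 = 2823*1992 = 5623416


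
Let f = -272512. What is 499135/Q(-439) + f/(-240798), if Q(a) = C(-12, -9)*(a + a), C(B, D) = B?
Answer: 6836772009/140947096 ≈ 48.506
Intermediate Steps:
Q(a) = -24*a (Q(a) = -12*(a + a) = -24*a)
499135/Q(-439) + f/(-240798) = 499135/((-24*(-439))) - 272512/(-240798) = 499135/10536 - 272512*(-1/240798) = 499135*(1/10536) + 136256/120399 = 499135/10536 + 136256/120399 = 6836772009/140947096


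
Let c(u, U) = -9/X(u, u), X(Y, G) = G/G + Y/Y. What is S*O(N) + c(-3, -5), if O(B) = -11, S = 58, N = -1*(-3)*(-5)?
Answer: -1285/2 ≈ -642.50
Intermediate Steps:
N = -15 (N = 3*(-5) = -15)
X(Y, G) = 2 (X(Y, G) = 1 + 1 = 2)
c(u, U) = -9/2
S*O(N) + c(-3, -5) = 58*(-11) - 9/2 = -638 - 9/2 = -1285/2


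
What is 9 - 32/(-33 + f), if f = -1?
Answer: 169/17 ≈ 9.9412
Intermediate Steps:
9 - 32/(-33 + f) = 9 - 32/(-33 - 1) = 9 - 32/(-34) = 9 - 32*(-1/34) = 9 + 16/17 = 169/17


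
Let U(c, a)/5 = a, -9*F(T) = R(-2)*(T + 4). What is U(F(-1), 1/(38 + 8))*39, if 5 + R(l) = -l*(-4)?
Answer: 195/46 ≈ 4.2391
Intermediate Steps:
R(l) = -5 + 4*l (R(l) = -5 - l*(-4) = -5 - (-4)*l = -5 + 4*l)
F(T) = 52/9 + 13*T/9 (F(T) = -(-5 + 4*(-2))*(T + 4)/9 = -(-5 - 8)*(4 + T)/9 = -(-13)*(4 + T)/9 = -(-52 - 13*T)/9 = 52/9 + 13*T/9)
U(c, a) = 5*a
U(F(-1), 1/(38 + 8))*39 = (5/(38 + 8))*39 = (5/46)*39 = 195/46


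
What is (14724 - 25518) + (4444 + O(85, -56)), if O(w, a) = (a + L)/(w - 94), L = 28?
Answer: -57122/9 ≈ -6346.9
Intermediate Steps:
O(w, a) = (28 + a)/(-94 + w) (O(w, a) = (a + 28)/(w - 94) = (28 + a)/(-94 + w))
(14724 - 25518) + (4444 + O(85, -56)) = (14724 - 25518) + (4444 + (28 - 56)/(-94 + 85)) = -10794 + (4444 - 28/(-9)) = -10794 + (4444 - ⅑*(-28)) = -10794 + (4444 + 28/9) = -10794 + 40024/9 = -57122/9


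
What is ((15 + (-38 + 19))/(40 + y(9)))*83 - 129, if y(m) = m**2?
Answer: -15941/121 ≈ -131.74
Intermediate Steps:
((15 + (-38 + 19))/(40 + y(9)))*83 - 129 = ((15 + (-38 + 19))/(40 + 9**2))*83 - 129 = ((15 - 19)/(40 + 81))*83 - 129 = -4/121*83 - 129 = -332/121 - 129 = -15941/121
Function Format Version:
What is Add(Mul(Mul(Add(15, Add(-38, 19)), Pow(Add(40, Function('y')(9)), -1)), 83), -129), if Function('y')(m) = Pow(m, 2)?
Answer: Rational(-15941, 121) ≈ -131.74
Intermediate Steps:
Add(Mul(Mul(Add(15, Add(-38, 19)), Pow(Add(40, Function('y')(9)), -1)), 83), -129) = Add(Mul(Mul(Add(15, Add(-38, 19)), Pow(Add(40, Pow(9, 2)), -1)), 83), -129) = Add(Mul(Mul(Add(15, -19), Pow(Add(40, 81), -1)), 83), -129) = Add(Mul(Mul(-4, Pow(121, -1)), 83), -129) = Add(Mul(Mul(-4, Rational(1, 121)), 83), -129) = Add(Mul(Rational(-4, 121), 83), -129) = Add(Rational(-332, 121), -129) = Rational(-15941, 121)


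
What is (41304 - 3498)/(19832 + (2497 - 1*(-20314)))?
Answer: 37806/42643 ≈ 0.88657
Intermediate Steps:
(41304 - 3498)/(19832 + (2497 - 1*(-20314))) = 37806/(19832 + (2497 + 20314)) = 37806/(19832 + 22811) = 37806/42643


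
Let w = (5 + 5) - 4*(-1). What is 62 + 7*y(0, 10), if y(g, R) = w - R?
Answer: 90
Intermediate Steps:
w = 14 (w = 10 + 4 = 14)
y(g, R) = 14 - R
62 + 7*y(0, 10) = 62 + 7*(14 - 1*10) = 62 + 7*(14 - 10) = 62 + 7*4 = 62 + 28 = 90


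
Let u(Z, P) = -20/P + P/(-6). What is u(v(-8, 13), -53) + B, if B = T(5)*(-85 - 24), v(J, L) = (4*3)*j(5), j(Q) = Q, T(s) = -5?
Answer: 176239/318 ≈ 554.21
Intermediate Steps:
v(J, L) = 60 (v(J, L) = (4*3)*5 = 12*5 = 60)
u(Z, P) = -20/P - P/6 (u(Z, P) = -20/P + P*(-⅙) = -20/P - P/6)
B = 545 (B = -5*(-85 - 24) = -5*(-109) = 545)
u(v(-8, 13), -53) + B = (-20/(-53) - ⅙*(-53)) + 545 = (-20*(-1/53) + 53/6) + 545 = (20/53 + 53/6) + 545 = 2929/318 + 545 = 176239/318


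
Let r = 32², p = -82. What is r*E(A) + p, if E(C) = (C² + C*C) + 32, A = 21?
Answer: 935854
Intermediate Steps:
E(C) = 32 + 2*C² (E(C) = (C² + C²) + 32 = 2*C² + 32 = 32 + 2*C²)
r = 1024
r*E(A) + p = 1024*(32 + 2*21²) - 82 = 1024*(32 + 2*441) - 82 = 1024*(32 + 882) - 82 = 1024*914 - 82 = 935936 - 82 = 935854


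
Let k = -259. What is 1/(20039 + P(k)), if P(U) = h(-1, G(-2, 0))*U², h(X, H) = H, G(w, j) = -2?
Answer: -1/114123 ≈ -8.7625e-6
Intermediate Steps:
P(U) = -2*U²
1/(20039 + P(k)) = 1/(20039 - 2*(-259)²) = 1/(20039 - 2*67081) = 1/(20039 - 134162) = 1/(-114123) = -1/114123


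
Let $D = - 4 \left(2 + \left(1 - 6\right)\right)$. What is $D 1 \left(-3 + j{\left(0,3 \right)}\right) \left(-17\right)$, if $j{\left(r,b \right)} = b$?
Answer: $0$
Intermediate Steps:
$D = 12$ ($D = - 4 \left(2 + \left(1 - 6\right)\right) = - 4 \left(2 - 5\right) = \left(-4\right) \left(-3\right) = 12$)
$D 1 \left(-3 + j{\left(0,3 \right)}\right) \left(-17\right) = 12 \cdot 1 \left(-3 + 3\right) \left(-17\right) = 12 \cdot 1 \cdot 0 \left(-17\right) = 12 \cdot 0 \left(-17\right) = 0 \left(-17\right) = 0$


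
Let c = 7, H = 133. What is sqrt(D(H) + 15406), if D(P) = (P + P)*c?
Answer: 2*sqrt(4317) ≈ 131.41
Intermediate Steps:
D(P) = 14*P (D(P) = (P + P)*7 = (2*P)*7 = 14*P)
sqrt(D(H) + 15406) = sqrt(14*133 + 15406) = sqrt(1862 + 15406) = sqrt(17268) = 2*sqrt(4317)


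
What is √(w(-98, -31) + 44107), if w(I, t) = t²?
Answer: 2*√11267 ≈ 212.29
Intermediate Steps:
√(w(-98, -31) + 44107) = √((-31)² + 44107) = √(961 + 44107) = √45068 = 2*√11267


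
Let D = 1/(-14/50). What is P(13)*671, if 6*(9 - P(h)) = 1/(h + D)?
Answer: 216977/36 ≈ 6027.1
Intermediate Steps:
D = -25/7 (D = 1/(-14*1/50) = 1/(-7/25) = -25/7 ≈ -3.5714)
P(h) = 9 - 1/(6*(-25/7 + h)) (P(h) = 9 - 1/(6*(h - 25/7)) = 9 - 1/(6*(-25/7 + h)))
P(13)*671 = ((-1357 + 378*13)/(6*(-25 + 7*13)))*671 = ((-1357 + 4914)/(6*(-25 + 91)))*671 = ((⅙)*3557/66)*671 = ((⅙)*(1/66)*3557)*671 = (3557/396)*671 = 216977/36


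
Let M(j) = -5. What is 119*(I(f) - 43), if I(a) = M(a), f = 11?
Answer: -5712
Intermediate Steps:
I(a) = -5
119*(I(f) - 43) = 119*(-5 - 43) = 119*(-48) = -5712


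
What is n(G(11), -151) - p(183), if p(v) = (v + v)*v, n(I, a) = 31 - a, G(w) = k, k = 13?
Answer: -66796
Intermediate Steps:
G(w) = 13
p(v) = 2*v**2 (p(v) = (2*v)*v = 2*v**2)
n(G(11), -151) - p(183) = (31 - 1*(-151)) - 2*183**2 = (31 + 151) - 2*33489 = 182 - 1*66978 = 182 - 66978 = -66796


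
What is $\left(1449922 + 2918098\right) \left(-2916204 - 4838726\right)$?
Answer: $-33873689338600$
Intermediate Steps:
$\left(1449922 + 2918098\right) \left(-2916204 - 4838726\right) = 4368020 \left(-7754930\right) = -33873689338600$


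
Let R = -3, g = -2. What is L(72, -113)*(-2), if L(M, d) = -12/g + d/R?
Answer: -262/3 ≈ -87.333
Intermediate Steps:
L(M, d) = 6 - d/3 (L(M, d) = -12/(-2) + d/(-3) = -12*(-1/2) + d*(-1/3) = 6 - d/3)
L(72, -113)*(-2) = (6 - 1/3*(-113))*(-2) = (6 + 113/3)*(-2) = (131/3)*(-2) = -262/3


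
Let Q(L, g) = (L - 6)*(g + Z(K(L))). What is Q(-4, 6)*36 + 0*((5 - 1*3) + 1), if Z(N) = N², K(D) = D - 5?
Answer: -31320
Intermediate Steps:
K(D) = -5 + D
Q(L, g) = (-6 + L)*(g + (-5 + L)²) (Q(L, g) = (L - 6)*(g + (-5 + L)²) = (-6 + L)*(g + (-5 + L)²))
Q(-4, 6)*36 + 0*((5 - 1*3) + 1) = (-6*6 - 6*(-5 - 4)² - 4*6 - 4*(-5 - 4)²)*36 + 0*((5 - 1*3) + 1) = (-36 - 6*(-9)² - 24 - 4*(-9)²)*36 + 0*((5 - 3) + 1) = (-36 - 6*81 - 24 - 4*81)*36 + 0*(2 + 1) = (-36 - 486 - 24 - 324)*36 + 0*3 = -870*36 + 0 = -31320 + 0 = -31320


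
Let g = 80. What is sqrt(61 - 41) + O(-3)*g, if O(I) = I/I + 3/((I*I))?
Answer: 320/3 + 2*sqrt(5) ≈ 111.14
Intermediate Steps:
O(I) = 1 + 3/I**2 (O(I) = 1 + 3/(I**2) = 1 + 3/I**2)
sqrt(61 - 41) + O(-3)*g = sqrt(61 - 41) + (1 + 3/(-3)**2)*80 = sqrt(20) + (1 + 3*(1/9))*80 = 2*sqrt(5) + (1 + 1/3)*80 = 2*sqrt(5) + (4/3)*80 = 2*sqrt(5) + 320/3 = 320/3 + 2*sqrt(5)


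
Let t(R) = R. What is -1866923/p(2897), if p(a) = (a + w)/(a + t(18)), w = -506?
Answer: -5442080545/2391 ≈ -2.2761e+6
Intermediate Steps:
p(a) = (-506 + a)/(18 + a) (p(a) = (a - 506)/(a + 18) = (-506 + a)/(18 + a))
-1866923/p(2897) = -1866923*(18 + 2897)/(-506 + 2897) = -1866923/(2391/2915) = -1866923/((1/2915)*2391) = -1866923/2391/2915 = -1866923*2915/2391 = -5442080545/2391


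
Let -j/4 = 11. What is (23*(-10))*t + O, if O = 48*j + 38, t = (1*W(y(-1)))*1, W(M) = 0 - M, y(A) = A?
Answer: -2304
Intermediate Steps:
j = -44 (j = -4*11 = -44)
W(M) = -M
t = 1 (t = (1*(-1*(-1)))*1 = (1*1)*1 = 1*1 = 1)
O = -2074 (O = 48*(-44) + 38 = -2112 + 38 = -2074)
(23*(-10))*t + O = (23*(-10))*1 - 2074 = -230*1 - 2074 = -230 - 2074 = -2304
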